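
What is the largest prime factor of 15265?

15265 = 5 · 3053
3053 = 43 · 71
71 is prime.
So 15265 = 5 · 43 · 71; the largest prime factor is 71.

71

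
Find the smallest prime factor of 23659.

23659 is odd.
Digit sum 25, not divisible by 3.
Ends in 9: not divisible by 5.
7: 23659 = 7·3379 + 6
11: 23659 = 11·2150 + 9
13: 23659 = 13·1819 + 12
17: 23659 = 17·1391 + 12
19: 23659 = 19·1245 + 4
23: 23659 = 23·1028 + 15
29: 23659 = 29·815 + 24
31: 23659 = 31·763 + 6
37: 23659 = 37·639 + 16
41: 23659 = 41·577 + 2
43: 23659 = 43·550 + 9
47: 23659 = 47·503 + 18
53: 23659 = 53·446 + 21
59: 23659 = 59·401

59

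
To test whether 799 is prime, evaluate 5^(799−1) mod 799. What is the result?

440

5^1 ≡ 5 (mod 799)
5^2 ≡ 5^2 = 25 ≡ 25 (mod 799)
5^4 ≡ 25^2 = 625 ≡ 625 (mod 799)
5^8 ≡ 625^2 = 390625 ≡ 713 (mod 799)
5^16 ≡ 713^2 = 508369 ≡ 205 (mod 799)
5^32 ≡ 205^2 = 42025 ≡ 477 (mod 799)
5^64 ≡ 477^2 = 227529 ≡ 613 (mod 799)
5^128 ≡ 613^2 = 375769 ≡ 239 (mod 799)
5^256 ≡ 239^2 = 57121 ≡ 392 (mod 799)
5^512 ≡ 392^2 = 153664 ≡ 256 (mod 799)
798 = 512 + 256 + 16 + 8 + 4 + 2 in binary powers of 2.
So 5^798 ≡ 256 · 392 · 205 · 713 · 625 · 25 ≡ 440 (mod 799).
Since 440 ≠ 1, base 5 is a Fermat witness: 799 is composite.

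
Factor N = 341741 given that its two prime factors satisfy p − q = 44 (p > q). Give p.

607

Since p = q + 44, we have 341741 = q(q + 44), so q² + 44q − 341741 = 0.
Discriminant: 44² + 4·341741 = 1936 + 1366964 = 1368900; √1368900 = 1170.
q = (−44 + 1170)/2 = 563, and p = q + 44 = 607.
Check: 563 · 607 = 341741.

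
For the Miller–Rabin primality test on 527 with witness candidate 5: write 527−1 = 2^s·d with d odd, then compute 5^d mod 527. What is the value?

527 − 1 = 526 = 2^1 · 263, so d = 263.
5^1 ≡ 5 (mod 527)
5^2 ≡ 5^2 = 25 ≡ 25 (mod 527)
5^4 ≡ 25^2 = 625 ≡ 98 (mod 527)
5^8 ≡ 98^2 = 9604 ≡ 118 (mod 527)
5^16 ≡ 118^2 = 13924 ≡ 222 (mod 527)
5^32 ≡ 222^2 = 49284 ≡ 273 (mod 527)
5^64 ≡ 273^2 = 74529 ≡ 222 (mod 527)
5^128 ≡ 222^2 = 49284 ≡ 273 (mod 527)
5^256 ≡ 273^2 = 74529 ≡ 222 (mod 527)
263 = 256 + 4 + 2 + 1 in binary powers of 2.
So 5^263 ≡ 222 · 98 · 25 · 5 ≡ 180 (mod 527).
Squaring chain: 180; never reaches −1, so base 5 is a Miller–Rabin witness that 527 is composite.

180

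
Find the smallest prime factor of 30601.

30601 is odd.
Digit sum 10, not divisible by 3.
Ends in 1: not divisible by 5.
7: 30601 = 7·4371 + 4
11: 30601 = 11·2781 + 10
13: 30601 = 13·2353 + 12
17: 30601 = 17·1800 + 1
19: 30601 = 19·1610 + 11
23: 30601 = 23·1330 + 11
29: 30601 = 29·1055 + 6
31: 30601 = 31·987 + 4
37: 30601 = 37·827 + 2
41: 30601 = 41·746 + 15
43: 30601 = 43·711 + 28
47: 30601 = 47·651 + 4
53: 30601 = 53·577 + 20
59: 30601 = 59·518 + 39
61: 30601 = 61·501 + 40
67: 30601 = 67·456 + 49
71: 30601 = 71·431

71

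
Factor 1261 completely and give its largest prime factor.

1261 = 13 · 97
97 is prime.
So 1261 = 13 · 97; the largest prime factor is 97.

97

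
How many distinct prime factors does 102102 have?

6

102102 = 2 · 51051
51051 = 3 · 17017
17017 = 7 · 2431
2431 = 11 · 221
221 = 13 · 17
102102 = 2 · 3 · 7 · 11 · 13 · 17, which has 6 distinct prime factors.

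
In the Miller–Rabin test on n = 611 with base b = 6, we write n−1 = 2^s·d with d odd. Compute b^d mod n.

611 − 1 = 610 = 2^1 · 305, so d = 305.
6^1 ≡ 6 (mod 611)
6^2 ≡ 6^2 = 36 ≡ 36 (mod 611)
6^4 ≡ 36^2 = 1296 ≡ 74 (mod 611)
6^8 ≡ 74^2 = 5476 ≡ 588 (mod 611)
6^16 ≡ 588^2 = 345744 ≡ 529 (mod 611)
6^32 ≡ 529^2 = 279841 ≡ 3 (mod 611)
6^64 ≡ 3^2 = 9 ≡ 9 (mod 611)
6^128 ≡ 9^2 = 81 ≡ 81 (mod 611)
6^256 ≡ 81^2 = 6561 ≡ 451 (mod 611)
305 = 256 + 32 + 16 + 1 in binary powers of 2.
So 6^305 ≡ 451 · 3 · 529 · 6 ≡ 314 (mod 611).
Squaring chain: 314; never reaches −1, so base 6 is a Miller–Rabin witness that 611 is composite.

314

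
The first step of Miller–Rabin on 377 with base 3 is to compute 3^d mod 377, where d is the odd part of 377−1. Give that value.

377 − 1 = 376 = 2^3 · 47, so d = 47.
3^1 ≡ 3 (mod 377)
3^2 ≡ 3^2 = 9 ≡ 9 (mod 377)
3^4 ≡ 9^2 = 81 ≡ 81 (mod 377)
3^8 ≡ 81^2 = 6561 ≡ 152 (mod 377)
3^16 ≡ 152^2 = 23104 ≡ 107 (mod 377)
3^32 ≡ 107^2 = 11449 ≡ 139 (mod 377)
47 = 32 + 8 + 4 + 2 + 1 in binary powers of 2.
So 3^47 ≡ 139 · 152 · 81 · 9 · 3 ≡ 308 (mod 377).
Squaring chain: 308 → 237 → 373; never reaches −1, so base 3 is a Miller–Rabin witness that 377 is composite.

308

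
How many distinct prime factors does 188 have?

188 = 2^2 · 47
188 = 2^2 · 47, which has 2 distinct prime factors.

2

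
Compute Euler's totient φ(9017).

Factor: 9017 = 71 · 127.
φ(9017) = (71−1) · (127−1) = 70 · 126 = 8820.

8820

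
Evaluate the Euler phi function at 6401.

6192

Factor: 6401 = 37 · 173.
φ(6401) = (37−1) · (173−1) = 36 · 172 = 6192.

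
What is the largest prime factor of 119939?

119939 = 31 · 3869
3869 = 53 · 73
73 is prime.
So 119939 = 31 · 53 · 73; the largest prime factor is 73.

73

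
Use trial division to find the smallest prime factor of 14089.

14089 is odd.
Digit sum 22, not divisible by 3.
Ends in 9: not divisible by 5.
7: 14089 = 7·2012 + 5
11: 14089 = 11·1280 + 9
13: 14089 = 13·1083 + 10
17: 14089 = 17·828 + 13
19: 14089 = 19·741 + 10
23: 14089 = 23·612 + 13
29: 14089 = 29·485 + 24
31: 14089 = 31·454 + 15
37: 14089 = 37·380 + 29
41: 14089 = 41·343 + 26
43: 14089 = 43·327 + 28
47: 14089 = 47·299 + 36
53: 14089 = 53·265 + 44
59: 14089 = 59·238 + 47
61: 14089 = 61·230 + 59
67: 14089 = 67·210 + 19
71: 14089 = 71·198 + 31
73: 14089 = 73·193

73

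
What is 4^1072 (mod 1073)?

4^1 ≡ 4 (mod 1073)
4^2 ≡ 4^2 = 16 ≡ 16 (mod 1073)
4^4 ≡ 16^2 = 256 ≡ 256 (mod 1073)
4^8 ≡ 256^2 = 65536 ≡ 83 (mod 1073)
4^16 ≡ 83^2 = 6889 ≡ 451 (mod 1073)
4^32 ≡ 451^2 = 203401 ≡ 604 (mod 1073)
4^64 ≡ 604^2 = 364816 ≡ 1069 (mod 1073)
4^128 ≡ 1069^2 = 1142761 ≡ 16 (mod 1073)
4^256 ≡ 16^2 = 256 ≡ 256 (mod 1073)
4^512 ≡ 256^2 = 65536 ≡ 83 (mod 1073)
4^1024 ≡ 83^2 = 6889 ≡ 451 (mod 1073)
1072 = 1024 + 32 + 16 in binary powers of 2.
So 4^1072 ≡ 451 · 604 · 451 ≡ 1069 (mod 1073).
Since 1069 ≠ 1, base 4 is a Fermat witness: 1073 is composite.

1069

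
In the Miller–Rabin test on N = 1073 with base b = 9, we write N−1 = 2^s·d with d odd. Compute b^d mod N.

1073 − 1 = 1072 = 2^4 · 67, so d = 67.
9^1 ≡ 9 (mod 1073)
9^2 ≡ 9^2 = 81 ≡ 81 (mod 1073)
9^4 ≡ 81^2 = 6561 ≡ 123 (mod 1073)
9^8 ≡ 123^2 = 15129 ≡ 107 (mod 1073)
9^16 ≡ 107^2 = 11449 ≡ 719 (mod 1073)
9^32 ≡ 719^2 = 516961 ≡ 848 (mod 1073)
9^64 ≡ 848^2 = 719104 ≡ 194 (mod 1073)
67 = 64 + 2 + 1 in binary powers of 2.
So 9^67 ≡ 194 · 81 · 9 ≡ 863 (mod 1073).
Squaring chain: 863 → 107 → 719 → 848; never reaches −1, so base 9 is a Miller–Rabin witness that 1073 is composite.

863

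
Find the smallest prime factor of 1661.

11

1661 is odd.
Digit sum 14, not divisible by 3.
Ends in 1: not divisible by 5.
7: 1661 = 7·237 + 2
11: 1661 = 11·151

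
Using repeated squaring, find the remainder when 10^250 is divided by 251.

10^1 ≡ 10 (mod 251)
10^2 ≡ 10^2 = 100 ≡ 100 (mod 251)
10^4 ≡ 100^2 = 10000 ≡ 211 (mod 251)
10^8 ≡ 211^2 = 44521 ≡ 94 (mod 251)
10^16 ≡ 94^2 = 8836 ≡ 51 (mod 251)
10^32 ≡ 51^2 = 2601 ≡ 91 (mod 251)
10^64 ≡ 91^2 = 8281 ≡ 249 (mod 251)
10^128 ≡ 249^2 = 62001 ≡ 4 (mod 251)
250 = 128 + 64 + 32 + 16 + 8 + 2 in binary powers of 2.
So 10^250 ≡ 4 · 249 · 91 · 51 · 94 · 100 ≡ 1 (mod 251).
Since the result is 1, base 10 gives no evidence that 251 is composite.

1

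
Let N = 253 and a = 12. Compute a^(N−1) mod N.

232

12^1 ≡ 12 (mod 253)
12^2 ≡ 12^2 = 144 ≡ 144 (mod 253)
12^4 ≡ 144^2 = 20736 ≡ 243 (mod 253)
12^8 ≡ 243^2 = 59049 ≡ 100 (mod 253)
12^16 ≡ 100^2 = 10000 ≡ 133 (mod 253)
12^32 ≡ 133^2 = 17689 ≡ 232 (mod 253)
12^64 ≡ 232^2 = 53824 ≡ 188 (mod 253)
12^128 ≡ 188^2 = 35344 ≡ 177 (mod 253)
252 = 128 + 64 + 32 + 16 + 8 + 4 in binary powers of 2.
So 12^252 ≡ 177 · 188 · 232 · 133 · 100 · 243 ≡ 232 (mod 253).
Since 232 ≠ 1, base 12 is a Fermat witness: 253 is composite.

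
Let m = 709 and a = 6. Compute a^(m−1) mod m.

1

6^1 ≡ 6 (mod 709)
6^2 ≡ 6^2 = 36 ≡ 36 (mod 709)
6^4 ≡ 36^2 = 1296 ≡ 587 (mod 709)
6^8 ≡ 587^2 = 344569 ≡ 704 (mod 709)
6^16 ≡ 704^2 = 495616 ≡ 25 (mod 709)
6^32 ≡ 25^2 = 625 ≡ 625 (mod 709)
6^64 ≡ 625^2 = 390625 ≡ 675 (mod 709)
6^128 ≡ 675^2 = 455625 ≡ 447 (mod 709)
6^256 ≡ 447^2 = 199809 ≡ 580 (mod 709)
6^512 ≡ 580^2 = 336400 ≡ 334 (mod 709)
708 = 512 + 128 + 64 + 4 in binary powers of 2.
So 6^708 ≡ 334 · 447 · 675 · 587 ≡ 1 (mod 709).
Since the result is 1, base 6 gives no evidence that 709 is composite.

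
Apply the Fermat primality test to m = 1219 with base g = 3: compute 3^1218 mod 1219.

282

3^1 ≡ 3 (mod 1219)
3^2 ≡ 3^2 = 9 ≡ 9 (mod 1219)
3^4 ≡ 9^2 = 81 ≡ 81 (mod 1219)
3^8 ≡ 81^2 = 6561 ≡ 466 (mod 1219)
3^16 ≡ 466^2 = 217156 ≡ 174 (mod 1219)
3^32 ≡ 174^2 = 30276 ≡ 1020 (mod 1219)
3^64 ≡ 1020^2 = 1040400 ≡ 593 (mod 1219)
3^128 ≡ 593^2 = 351649 ≡ 577 (mod 1219)
3^256 ≡ 577^2 = 332929 ≡ 142 (mod 1219)
3^512 ≡ 142^2 = 20164 ≡ 660 (mod 1219)
3^1024 ≡ 660^2 = 435600 ≡ 417 (mod 1219)
1218 = 1024 + 128 + 64 + 2 in binary powers of 2.
So 3^1218 ≡ 417 · 577 · 593 · 9 ≡ 282 (mod 1219).
Since 282 ≠ 1, base 3 is a Fermat witness: 1219 is composite.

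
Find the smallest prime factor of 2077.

31

2077 is odd.
Digit sum 16, not divisible by 3.
Ends in 7: not divisible by 5.
7: 2077 = 7·296 + 5
11: 2077 = 11·188 + 9
13: 2077 = 13·159 + 10
17: 2077 = 17·122 + 3
19: 2077 = 19·109 + 6
23: 2077 = 23·90 + 7
29: 2077 = 29·71 + 18
31: 2077 = 31·67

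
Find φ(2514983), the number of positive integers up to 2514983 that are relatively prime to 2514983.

2456064

Factor: 2514983 = 83 · 157 · 193.
φ(2514983) = (83−1) · (157−1) · (193−1) = 82 · 156 · 192 = 2456064.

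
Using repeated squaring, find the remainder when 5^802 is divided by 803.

5^1 ≡ 5 (mod 803)
5^2 ≡ 5^2 = 25 ≡ 25 (mod 803)
5^4 ≡ 25^2 = 625 ≡ 625 (mod 803)
5^8 ≡ 625^2 = 390625 ≡ 367 (mod 803)
5^16 ≡ 367^2 = 134689 ≡ 588 (mod 803)
5^32 ≡ 588^2 = 345744 ≡ 454 (mod 803)
5^64 ≡ 454^2 = 206116 ≡ 548 (mod 803)
5^128 ≡ 548^2 = 300304 ≡ 785 (mod 803)
5^256 ≡ 785^2 = 616225 ≡ 324 (mod 803)
5^512 ≡ 324^2 = 104976 ≡ 586 (mod 803)
802 = 512 + 256 + 32 + 2 in binary powers of 2.
So 5^802 ≡ 586 · 324 · 454 · 25 ≡ 707 (mod 803).
Since 707 ≠ 1, base 5 is a Fermat witness: 803 is composite.

707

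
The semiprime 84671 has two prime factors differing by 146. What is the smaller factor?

Since p = q + 146, we have 84671 = q(q + 146), so q² + 146q − 84671 = 0.
Discriminant: 146² + 4·84671 = 21316 + 338684 = 360000; √360000 = 600.
q = (−146 + 600)/2 = 227, and p = q + 146 = 373.
Check: 227 · 373 = 84671.

227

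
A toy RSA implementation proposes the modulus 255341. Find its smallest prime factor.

19

255341 is odd.
Digit sum 20, not divisible by 3.
Ends in 1: not divisible by 5.
7: 255341 = 7·36477 + 2
11: 255341 = 11·23212 + 9
13: 255341 = 13·19641 + 8
17: 255341 = 17·15020 + 1
19: 255341 = 19·13439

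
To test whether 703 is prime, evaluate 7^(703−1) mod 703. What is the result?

7^1 ≡ 7 (mod 703)
7^2 ≡ 7^2 = 49 ≡ 49 (mod 703)
7^4 ≡ 49^2 = 2401 ≡ 292 (mod 703)
7^8 ≡ 292^2 = 85264 ≡ 201 (mod 703)
7^16 ≡ 201^2 = 40401 ≡ 330 (mod 703)
7^32 ≡ 330^2 = 108900 ≡ 638 (mod 703)
7^64 ≡ 638^2 = 407044 ≡ 7 (mod 703)
7^128 ≡ 7^2 = 49 ≡ 49 (mod 703)
7^256 ≡ 49^2 = 2401 ≡ 292 (mod 703)
7^512 ≡ 292^2 = 85264 ≡ 201 (mod 703)
702 = 512 + 128 + 32 + 16 + 8 + 4 + 2 in binary powers of 2.
So 7^702 ≡ 201 · 49 · 638 · 330 · 201 · 292 · 49 ≡ 1 (mod 703).
Since the result is 1, base 7 gives no evidence that 703 is composite.

1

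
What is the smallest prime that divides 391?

391 is odd.
Digit sum 13, not divisible by 3.
Ends in 1: not divisible by 5.
7: 391 = 7·55 + 6
11: 391 = 11·35 + 6
13: 391 = 13·30 + 1
17: 391 = 17·23

17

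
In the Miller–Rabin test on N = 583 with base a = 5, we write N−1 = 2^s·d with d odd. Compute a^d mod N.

214

583 − 1 = 582 = 2^1 · 291, so d = 291.
5^1 ≡ 5 (mod 583)
5^2 ≡ 5^2 = 25 ≡ 25 (mod 583)
5^4 ≡ 25^2 = 625 ≡ 42 (mod 583)
5^8 ≡ 42^2 = 1764 ≡ 15 (mod 583)
5^16 ≡ 15^2 = 225 ≡ 225 (mod 583)
5^32 ≡ 225^2 = 50625 ≡ 487 (mod 583)
5^64 ≡ 487^2 = 237169 ≡ 471 (mod 583)
5^128 ≡ 471^2 = 221841 ≡ 301 (mod 583)
5^256 ≡ 301^2 = 90601 ≡ 236 (mod 583)
291 = 256 + 32 + 2 + 1 in binary powers of 2.
So 5^291 ≡ 236 · 487 · 25 · 5 ≡ 214 (mod 583).
Squaring chain: 214; never reaches −1, so base 5 is a Miller–Rabin witness that 583 is composite.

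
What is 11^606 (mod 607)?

1

11^1 ≡ 11 (mod 607)
11^2 ≡ 11^2 = 121 ≡ 121 (mod 607)
11^4 ≡ 121^2 = 14641 ≡ 73 (mod 607)
11^8 ≡ 73^2 = 5329 ≡ 473 (mod 607)
11^16 ≡ 473^2 = 223729 ≡ 353 (mod 607)
11^32 ≡ 353^2 = 124609 ≡ 174 (mod 607)
11^64 ≡ 174^2 = 30276 ≡ 533 (mod 607)
11^128 ≡ 533^2 = 284089 ≡ 13 (mod 607)
11^256 ≡ 13^2 = 169 ≡ 169 (mod 607)
11^512 ≡ 169^2 = 28561 ≡ 32 (mod 607)
606 = 512 + 64 + 16 + 8 + 4 + 2 in binary powers of 2.
So 11^606 ≡ 32 · 533 · 353 · 473 · 73 · 121 ≡ 1 (mod 607).
Since the result is 1, base 11 gives no evidence that 607 is composite.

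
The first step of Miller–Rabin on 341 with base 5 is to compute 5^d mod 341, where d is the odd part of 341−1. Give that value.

67

341 − 1 = 340 = 2^2 · 85, so d = 85.
5^1 ≡ 5 (mod 341)
5^2 ≡ 5^2 = 25 ≡ 25 (mod 341)
5^4 ≡ 25^2 = 625 ≡ 284 (mod 341)
5^8 ≡ 284^2 = 80656 ≡ 180 (mod 341)
5^16 ≡ 180^2 = 32400 ≡ 5 (mod 341)
5^32 ≡ 5^2 = 25 ≡ 25 (mod 341)
5^64 ≡ 25^2 = 625 ≡ 284 (mod 341)
85 = 64 + 16 + 4 + 1 in binary powers of 2.
So 5^85 ≡ 284 · 5 · 284 · 5 ≡ 67 (mod 341).
Squaring chain: 67 → 56; never reaches −1, so base 5 is a Miller–Rabin witness that 341 is composite.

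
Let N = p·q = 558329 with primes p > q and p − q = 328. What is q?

601

Since p = q + 328, we have 558329 = q(q + 328), so q² + 328q − 558329 = 0.
Discriminant: 328² + 4·558329 = 107584 + 2233316 = 2340900; √2340900 = 1530.
q = (−328 + 1530)/2 = 601, and p = q + 328 = 929.
Check: 601 · 929 = 558329.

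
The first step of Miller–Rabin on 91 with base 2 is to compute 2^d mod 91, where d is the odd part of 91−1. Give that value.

57

91 − 1 = 90 = 2^1 · 45, so d = 45.
2^1 ≡ 2 (mod 91)
2^2 ≡ 2^2 = 4 ≡ 4 (mod 91)
2^4 ≡ 4^2 = 16 ≡ 16 (mod 91)
2^8 ≡ 16^2 = 256 ≡ 74 (mod 91)
2^16 ≡ 74^2 = 5476 ≡ 16 (mod 91)
2^32 ≡ 16^2 = 256 ≡ 74 (mod 91)
45 = 32 + 8 + 4 + 1 in binary powers of 2.
So 2^45 ≡ 74 · 74 · 16 · 2 ≡ 57 (mod 91).
Squaring chain: 57; never reaches −1, so base 2 is a Miller–Rabin witness that 91 is composite.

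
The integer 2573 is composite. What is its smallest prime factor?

2573 is odd.
Digit sum 17, not divisible by 3.
Ends in 3: not divisible by 5.
7: 2573 = 7·367 + 4
11: 2573 = 11·233 + 10
13: 2573 = 13·197 + 12
17: 2573 = 17·151 + 6
19: 2573 = 19·135 + 8
23: 2573 = 23·111 + 20
29: 2573 = 29·88 + 21
31: 2573 = 31·83

31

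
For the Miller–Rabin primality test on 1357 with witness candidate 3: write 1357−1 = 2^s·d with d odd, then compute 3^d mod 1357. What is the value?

1357 − 1 = 1356 = 2^2 · 339, so d = 339.
3^1 ≡ 3 (mod 1357)
3^2 ≡ 3^2 = 9 ≡ 9 (mod 1357)
3^4 ≡ 9^2 = 81 ≡ 81 (mod 1357)
3^8 ≡ 81^2 = 6561 ≡ 1133 (mod 1357)
3^16 ≡ 1133^2 = 1283689 ≡ 1324 (mod 1357)
3^32 ≡ 1324^2 = 1752976 ≡ 1089 (mod 1357)
3^64 ≡ 1089^2 = 1185921 ≡ 1260 (mod 1357)
3^128 ≡ 1260^2 = 1587600 ≡ 1267 (mod 1357)
3^256 ≡ 1267^2 = 1605289 ≡ 1315 (mod 1357)
339 = 256 + 64 + 16 + 2 + 1 in binary powers of 2.
So 3^339 ≡ 1315 · 1260 · 1324 · 9 · 3 ≡ 41 (mod 1357).
Squaring chain: 41 → 324; never reaches −1, so base 3 is a Miller–Rabin witness that 1357 is composite.

41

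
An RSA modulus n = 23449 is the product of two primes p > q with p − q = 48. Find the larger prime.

Since p = q + 48, we have 23449 = q(q + 48), so q² + 48q − 23449 = 0.
Discriminant: 48² + 4·23449 = 2304 + 93796 = 96100; √96100 = 310.
q = (−48 + 310)/2 = 131, and p = q + 48 = 179.
Check: 131 · 179 = 23449.

179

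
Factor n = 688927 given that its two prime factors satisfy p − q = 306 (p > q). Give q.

691

Since p = q + 306, we have 688927 = q(q + 306), so q² + 306q − 688927 = 0.
Discriminant: 306² + 4·688927 = 93636 + 2755708 = 2849344; √2849344 = 1688.
q = (−306 + 1688)/2 = 691, and p = q + 306 = 997.
Check: 691 · 997 = 688927.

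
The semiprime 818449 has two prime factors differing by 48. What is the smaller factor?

Since p = q + 48, we have 818449 = q(q + 48), so q² + 48q − 818449 = 0.
Discriminant: 48² + 4·818449 = 2304 + 3273796 = 3276100; √3276100 = 1810.
q = (−48 + 1810)/2 = 881, and p = q + 48 = 929.
Check: 881 · 929 = 818449.

881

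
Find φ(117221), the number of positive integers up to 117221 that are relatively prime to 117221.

105840

Factor: 117221 = 13 · 71 · 127.
φ(117221) = (13−1) · (71−1) · (127−1) = 12 · 70 · 126 = 105840.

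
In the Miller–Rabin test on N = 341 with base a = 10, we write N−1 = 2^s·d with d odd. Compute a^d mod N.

341 − 1 = 340 = 2^2 · 85, so d = 85.
10^1 ≡ 10 (mod 341)
10^2 ≡ 10^2 = 100 ≡ 100 (mod 341)
10^4 ≡ 100^2 = 10000 ≡ 111 (mod 341)
10^8 ≡ 111^2 = 12321 ≡ 45 (mod 341)
10^16 ≡ 45^2 = 2025 ≡ 320 (mod 341)
10^32 ≡ 320^2 = 102400 ≡ 100 (mod 341)
10^64 ≡ 100^2 = 10000 ≡ 111 (mod 341)
85 = 64 + 16 + 4 + 1 in binary powers of 2.
So 10^85 ≡ 111 · 320 · 111 · 10 ≡ 98 (mod 341).
Squaring chain: 98 → 56; never reaches −1, so base 10 is a Miller–Rabin witness that 341 is composite.

98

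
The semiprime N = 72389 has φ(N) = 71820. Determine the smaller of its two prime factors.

191

φ(n) = (p−1)(q−1) = n − (p+q) + 1, so p + q = 72389 − 71820 + 1 = 570.
p and q are the roots of t² − 570t + 72389 = 0.
Discriminant: 570² − 4·72389 = 324900 − 289556 = 35344; √35344 = 188.
q = (570 − 188)/2 = 191, p = (570 + 188)/2 = 379.
Check: 191 · 379 = 72389.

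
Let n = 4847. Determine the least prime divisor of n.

4847 is odd.
Digit sum 23, not divisible by 3.
Ends in 7: not divisible by 5.
7: 4847 = 7·692 + 3
11: 4847 = 11·440 + 7
13: 4847 = 13·372 + 11
17: 4847 = 17·285 + 2
19: 4847 = 19·255 + 2
23: 4847 = 23·210 + 17
29: 4847 = 29·167 + 4
31: 4847 = 31·156 + 11
37: 4847 = 37·131

37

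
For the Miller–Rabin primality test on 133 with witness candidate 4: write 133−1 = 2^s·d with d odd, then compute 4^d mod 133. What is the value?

106

133 − 1 = 132 = 2^2 · 33, so d = 33.
4^1 ≡ 4 (mod 133)
4^2 ≡ 4^2 = 16 ≡ 16 (mod 133)
4^4 ≡ 16^2 = 256 ≡ 123 (mod 133)
4^8 ≡ 123^2 = 15129 ≡ 100 (mod 133)
4^16 ≡ 100^2 = 10000 ≡ 25 (mod 133)
4^32 ≡ 25^2 = 625 ≡ 93 (mod 133)
33 = 32 + 1 in binary powers of 2.
So 4^33 ≡ 93 · 4 ≡ 106 (mod 133).
Squaring chain: 106 → 64; never reaches −1, so base 4 is a Miller–Rabin witness that 133 is composite.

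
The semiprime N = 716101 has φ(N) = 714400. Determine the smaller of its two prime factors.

761

φ(n) = (p−1)(q−1) = n − (p+q) + 1, so p + q = 716101 − 714400 + 1 = 1702.
p and q are the roots of t² − 1702t + 716101 = 0.
Discriminant: 1702² − 4·716101 = 2896804 − 2864404 = 32400; √32400 = 180.
q = (1702 − 180)/2 = 761, p = (1702 + 180)/2 = 941.
Check: 761 · 941 = 716101.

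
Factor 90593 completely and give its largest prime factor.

73

90593 = 17 · 5329
5329 = 73 · 73
73 = 73 · 1
So 90593 = 17 · 73^2; the largest prime factor is 73.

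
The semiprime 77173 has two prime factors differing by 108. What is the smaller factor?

229

Since p = q + 108, we have 77173 = q(q + 108), so q² + 108q − 77173 = 0.
Discriminant: 108² + 4·77173 = 11664 + 308692 = 320356; √320356 = 566.
q = (−108 + 566)/2 = 229, and p = q + 108 = 337.
Check: 229 · 337 = 77173.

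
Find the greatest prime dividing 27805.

27805 = 5 · 5561
5561 = 67 · 83
83 is prime.
So 27805 = 5 · 67 · 83; the largest prime factor is 83.

83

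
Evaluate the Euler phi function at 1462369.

1422096

Factor: 1462369 = 79 · 107 · 173.
φ(1462369) = (79−1) · (107−1) · (173−1) = 78 · 106 · 172 = 1422096.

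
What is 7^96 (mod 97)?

7^1 ≡ 7 (mod 97)
7^2 ≡ 7^2 = 49 ≡ 49 (mod 97)
7^4 ≡ 49^2 = 2401 ≡ 73 (mod 97)
7^8 ≡ 73^2 = 5329 ≡ 91 (mod 97)
7^16 ≡ 91^2 = 8281 ≡ 36 (mod 97)
7^32 ≡ 36^2 = 1296 ≡ 35 (mod 97)
7^64 ≡ 35^2 = 1225 ≡ 61 (mod 97)
96 = 64 + 32 in binary powers of 2.
So 7^96 ≡ 61 · 35 ≡ 1 (mod 97).
Since the result is 1, base 7 gives no evidence that 97 is composite.

1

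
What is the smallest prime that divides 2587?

13

2587 is odd.
Digit sum 22, not divisible by 3.
Ends in 7: not divisible by 5.
7: 2587 = 7·369 + 4
11: 2587 = 11·235 + 2
13: 2587 = 13·199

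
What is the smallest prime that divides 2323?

2323 is odd.
Digit sum 10, not divisible by 3.
Ends in 3: not divisible by 5.
7: 2323 = 7·331 + 6
11: 2323 = 11·211 + 2
13: 2323 = 13·178 + 9
17: 2323 = 17·136 + 11
19: 2323 = 19·122 + 5
23: 2323 = 23·101

23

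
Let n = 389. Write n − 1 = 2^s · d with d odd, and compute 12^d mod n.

115

389 − 1 = 388 = 2^2 · 97, so d = 97.
12^1 ≡ 12 (mod 389)
12^2 ≡ 12^2 = 144 ≡ 144 (mod 389)
12^4 ≡ 144^2 = 20736 ≡ 119 (mod 389)
12^8 ≡ 119^2 = 14161 ≡ 157 (mod 389)
12^16 ≡ 157^2 = 24649 ≡ 142 (mod 389)
12^32 ≡ 142^2 = 20164 ≡ 325 (mod 389)
12^64 ≡ 325^2 = 105625 ≡ 206 (mod 389)
97 = 64 + 32 + 1 in binary powers of 2.
So 12^97 ≡ 206 · 325 · 12 ≡ 115 (mod 389).
Squaring chain: 115 → 388; reaches −1, so base 12 does not prove 389 composite.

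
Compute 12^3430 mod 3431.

12^1 ≡ 12 (mod 3431)
12^2 ≡ 12^2 = 144 ≡ 144 (mod 3431)
12^4 ≡ 144^2 = 20736 ≡ 150 (mod 3431)
12^8 ≡ 150^2 = 22500 ≡ 1914 (mod 3431)
12^16 ≡ 1914^2 = 3663396 ≡ 2519 (mod 3431)
12^32 ≡ 2519^2 = 6345361 ≡ 1442 (mod 3431)
12^64 ≡ 1442^2 = 2079364 ≡ 178 (mod 3431)
12^128 ≡ 178^2 = 31684 ≡ 805 (mod 3431)
12^256 ≡ 805^2 = 648025 ≡ 2997 (mod 3431)
12^512 ≡ 2997^2 = 8982009 ≡ 3082 (mod 3431)
12^1024 ≡ 3082^2 = 9498724 ≡ 1716 (mod 3431)
12^2048 ≡ 1716^2 = 2944656 ≡ 858 (mod 3431)
3430 = 2048 + 1024 + 256 + 64 + 32 + 4 + 2 in binary powers of 2.
So 12^3430 ≡ 858 · 1716 · 2997 · 178 · 1442 · 150 · 144 ≡ 3326 (mod 3431).
Since 3326 ≠ 1, base 12 is a Fermat witness: 3431 is composite.

3326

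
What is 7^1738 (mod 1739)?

636

7^1 ≡ 7 (mod 1739)
7^2 ≡ 7^2 = 49 ≡ 49 (mod 1739)
7^4 ≡ 49^2 = 2401 ≡ 662 (mod 1739)
7^8 ≡ 662^2 = 438244 ≡ 16 (mod 1739)
7^16 ≡ 16^2 = 256 ≡ 256 (mod 1739)
7^32 ≡ 256^2 = 65536 ≡ 1193 (mod 1739)
7^64 ≡ 1193^2 = 1423249 ≡ 747 (mod 1739)
7^128 ≡ 747^2 = 558009 ≡ 1529 (mod 1739)
7^256 ≡ 1529^2 = 2337841 ≡ 625 (mod 1739)
7^512 ≡ 625^2 = 390625 ≡ 1089 (mod 1739)
7^1024 ≡ 1089^2 = 1185921 ≡ 1662 (mod 1739)
1738 = 1024 + 512 + 128 + 64 + 8 + 2 in binary powers of 2.
So 7^1738 ≡ 1662 · 1089 · 1529 · 747 · 16 · 49 ≡ 636 (mod 1739).
Since 636 ≠ 1, base 7 is a Fermat witness: 1739 is composite.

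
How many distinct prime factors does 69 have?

2

69 = 3 · 23
69 = 3 · 23, which has 2 distinct prime factors.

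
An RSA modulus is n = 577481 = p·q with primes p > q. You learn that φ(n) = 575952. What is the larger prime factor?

φ(n) = (p−1)(q−1) = n − (p+q) + 1, so p + q = 577481 − 575952 + 1 = 1530.
p and q are the roots of t² − 1530t + 577481 = 0.
Discriminant: 1530² − 4·577481 = 2340900 − 2309924 = 30976; √30976 = 176.
q = (1530 − 176)/2 = 677, p = (1530 + 176)/2 = 853.
Check: 677 · 853 = 577481.

853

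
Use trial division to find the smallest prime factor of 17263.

61

17263 is odd.
Digit sum 19, not divisible by 3.
Ends in 3: not divisible by 5.
7: 17263 = 7·2466 + 1
11: 17263 = 11·1569 + 4
13: 17263 = 13·1327 + 12
17: 17263 = 17·1015 + 8
19: 17263 = 19·908 + 11
23: 17263 = 23·750 + 13
29: 17263 = 29·595 + 8
31: 17263 = 31·556 + 27
37: 17263 = 37·466 + 21
41: 17263 = 41·421 + 2
43: 17263 = 43·401 + 20
47: 17263 = 47·367 + 14
53: 17263 = 53·325 + 38
59: 17263 = 59·292 + 35
61: 17263 = 61·283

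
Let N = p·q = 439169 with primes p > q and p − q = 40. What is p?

683

Since p = q + 40, we have 439169 = q(q + 40), so q² + 40q − 439169 = 0.
Discriminant: 40² + 4·439169 = 1600 + 1756676 = 1758276; √1758276 = 1326.
q = (−40 + 1326)/2 = 643, and p = q + 40 = 683.
Check: 643 · 683 = 439169.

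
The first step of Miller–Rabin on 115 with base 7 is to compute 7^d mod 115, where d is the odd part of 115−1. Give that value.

115 − 1 = 114 = 2^1 · 57, so d = 57.
7^1 ≡ 7 (mod 115)
7^2 ≡ 7^2 = 49 ≡ 49 (mod 115)
7^4 ≡ 49^2 = 2401 ≡ 101 (mod 115)
7^8 ≡ 101^2 = 10201 ≡ 81 (mod 115)
7^16 ≡ 81^2 = 6561 ≡ 6 (mod 115)
7^32 ≡ 6^2 = 36 ≡ 36 (mod 115)
57 = 32 + 16 + 8 + 1 in binary powers of 2.
So 7^57 ≡ 36 · 6 · 81 · 7 ≡ 112 (mod 115).
Squaring chain: 112; never reaches −1, so base 7 is a Miller–Rabin witness that 115 is composite.

112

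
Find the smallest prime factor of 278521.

19

278521 is odd.
Digit sum 25, not divisible by 3.
Ends in 1: not divisible by 5.
7: 278521 = 7·39788 + 5
11: 278521 = 11·25320 + 1
13: 278521 = 13·21424 + 9
17: 278521 = 17·16383 + 10
19: 278521 = 19·14659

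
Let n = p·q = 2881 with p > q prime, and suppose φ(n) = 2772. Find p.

67

φ(n) = (p−1)(q−1) = n − (p+q) + 1, so p + q = 2881 − 2772 + 1 = 110.
p and q are the roots of t² − 110t + 2881 = 0.
Discriminant: 110² − 4·2881 = 12100 − 11524 = 576; √576 = 24.
q = (110 − 24)/2 = 43, p = (110 + 24)/2 = 67.
Check: 43 · 67 = 2881.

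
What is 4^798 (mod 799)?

4^1 ≡ 4 (mod 799)
4^2 ≡ 4^2 = 16 ≡ 16 (mod 799)
4^4 ≡ 16^2 = 256 ≡ 256 (mod 799)
4^8 ≡ 256^2 = 65536 ≡ 18 (mod 799)
4^16 ≡ 18^2 = 324 ≡ 324 (mod 799)
4^32 ≡ 324^2 = 104976 ≡ 307 (mod 799)
4^64 ≡ 307^2 = 94249 ≡ 766 (mod 799)
4^128 ≡ 766^2 = 586756 ≡ 290 (mod 799)
4^256 ≡ 290^2 = 84100 ≡ 205 (mod 799)
4^512 ≡ 205^2 = 42025 ≡ 477 (mod 799)
798 = 512 + 256 + 16 + 8 + 4 + 2 in binary powers of 2.
So 4^798 ≡ 477 · 205 · 324 · 18 · 256 · 16 ≡ 747 (mod 799).
Since 747 ≠ 1, base 4 is a Fermat witness: 799 is composite.

747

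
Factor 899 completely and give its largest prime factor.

899 = 29 · 31
31 is prime.
So 899 = 29 · 31; the largest prime factor is 31.

31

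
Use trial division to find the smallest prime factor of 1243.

11

1243 is odd.
Digit sum 10, not divisible by 3.
Ends in 3: not divisible by 5.
7: 1243 = 7·177 + 4
11: 1243 = 11·113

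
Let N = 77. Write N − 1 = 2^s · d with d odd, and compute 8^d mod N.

29

77 − 1 = 76 = 2^2 · 19, so d = 19.
8^1 ≡ 8 (mod 77)
8^2 ≡ 8^2 = 64 ≡ 64 (mod 77)
8^4 ≡ 64^2 = 4096 ≡ 15 (mod 77)
8^8 ≡ 15^2 = 225 ≡ 71 (mod 77)
8^16 ≡ 71^2 = 5041 ≡ 36 (mod 77)
19 = 16 + 2 + 1 in binary powers of 2.
So 8^19 ≡ 36 · 64 · 8 ≡ 29 (mod 77).
Squaring chain: 29 → 71; never reaches −1, so base 8 is a Miller–Rabin witness that 77 is composite.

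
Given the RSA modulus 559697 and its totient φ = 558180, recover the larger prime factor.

φ(n) = (p−1)(q−1) = n − (p+q) + 1, so p + q = 559697 − 558180 + 1 = 1518.
p and q are the roots of t² − 1518t + 559697 = 0.
Discriminant: 1518² − 4·559697 = 2304324 − 2238788 = 65536; √65536 = 256.
q = (1518 − 256)/2 = 631, p = (1518 + 256)/2 = 887.
Check: 631 · 887 = 559697.

887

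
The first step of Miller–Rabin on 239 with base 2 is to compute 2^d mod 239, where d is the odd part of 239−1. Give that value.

239 − 1 = 238 = 2^1 · 119, so d = 119.
2^1 ≡ 2 (mod 239)
2^2 ≡ 2^2 = 4 ≡ 4 (mod 239)
2^4 ≡ 4^2 = 16 ≡ 16 (mod 239)
2^8 ≡ 16^2 = 256 ≡ 17 (mod 239)
2^16 ≡ 17^2 = 289 ≡ 50 (mod 239)
2^32 ≡ 50^2 = 2500 ≡ 110 (mod 239)
2^64 ≡ 110^2 = 12100 ≡ 150 (mod 239)
119 = 64 + 32 + 16 + 4 + 2 + 1 in binary powers of 2.
So 2^119 ≡ 150 · 110 · 50 · 16 · 4 · 2 ≡ 1 (mod 239).
Since 2^d ≡ 1 (mod 239), base 2 does not prove 239 composite.

1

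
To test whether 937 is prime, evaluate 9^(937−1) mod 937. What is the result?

1

9^1 ≡ 9 (mod 937)
9^2 ≡ 9^2 = 81 ≡ 81 (mod 937)
9^4 ≡ 81^2 = 6561 ≡ 2 (mod 937)
9^8 ≡ 2^2 = 4 ≡ 4 (mod 937)
9^16 ≡ 4^2 = 16 ≡ 16 (mod 937)
9^32 ≡ 16^2 = 256 ≡ 256 (mod 937)
9^64 ≡ 256^2 = 65536 ≡ 883 (mod 937)
9^128 ≡ 883^2 = 779689 ≡ 105 (mod 937)
9^256 ≡ 105^2 = 11025 ≡ 718 (mod 937)
9^512 ≡ 718^2 = 515524 ≡ 174 (mod 937)
936 = 512 + 256 + 128 + 32 + 8 in binary powers of 2.
So 9^936 ≡ 174 · 718 · 105 · 256 · 4 ≡ 1 (mod 937).
Since the result is 1, base 9 gives no evidence that 937 is composite.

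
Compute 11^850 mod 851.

26

11^1 ≡ 11 (mod 851)
11^2 ≡ 11^2 = 121 ≡ 121 (mod 851)
11^4 ≡ 121^2 = 14641 ≡ 174 (mod 851)
11^8 ≡ 174^2 = 30276 ≡ 491 (mod 851)
11^16 ≡ 491^2 = 241081 ≡ 248 (mod 851)
11^32 ≡ 248^2 = 61504 ≡ 232 (mod 851)
11^64 ≡ 232^2 = 53824 ≡ 211 (mod 851)
11^128 ≡ 211^2 = 44521 ≡ 269 (mod 851)
11^256 ≡ 269^2 = 72361 ≡ 26 (mod 851)
11^512 ≡ 26^2 = 676 ≡ 676 (mod 851)
850 = 512 + 256 + 64 + 16 + 2 in binary powers of 2.
So 11^850 ≡ 676 · 26 · 211 · 248 · 121 ≡ 26 (mod 851).
Since 26 ≠ 1, base 11 is a Fermat witness: 851 is composite.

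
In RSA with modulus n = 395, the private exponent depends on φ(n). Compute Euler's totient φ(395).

Factor: 395 = 5 · 79.
φ(395) = (5−1) · (79−1) = 4 · 78 = 312.

312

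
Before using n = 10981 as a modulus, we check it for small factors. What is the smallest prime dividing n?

79

10981 is odd.
Digit sum 19, not divisible by 3.
Ends in 1: not divisible by 5.
7: 10981 = 7·1568 + 5
11: 10981 = 11·998 + 3
13: 10981 = 13·844 + 9
17: 10981 = 17·645 + 16
19: 10981 = 19·577 + 18
23: 10981 = 23·477 + 10
29: 10981 = 29·378 + 19
31: 10981 = 31·354 + 7
37: 10981 = 37·296 + 29
41: 10981 = 41·267 + 34
43: 10981 = 43·255 + 16
47: 10981 = 47·233 + 30
53: 10981 = 53·207 + 10
59: 10981 = 59·186 + 7
61: 10981 = 61·180 + 1
67: 10981 = 67·163 + 60
71: 10981 = 71·154 + 47
73: 10981 = 73·150 + 31
79: 10981 = 79·139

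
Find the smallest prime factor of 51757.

51757 is odd.
Digit sum 25, not divisible by 3.
Ends in 7: not divisible by 5.
7: 51757 = 7·7393 + 6
11: 51757 = 11·4705 + 2
13: 51757 = 13·3981 + 4
17: 51757 = 17·3044 + 9
19: 51757 = 19·2724 + 1
23: 51757 = 23·2250 + 7
29: 51757 = 29·1784 + 21
31: 51757 = 31·1669 + 18
37: 51757 = 37·1398 + 31
41: 51757 = 41·1262 + 15
43: 51757 = 43·1203 + 28
47: 51757 = 47·1101 + 10
53: 51757 = 53·976 + 29
59: 51757 = 59·877 + 14
61: 51757 = 61·848 + 29
67: 51757 = 67·772 + 33
71: 51757 = 71·728 + 69
73: 51757 = 73·709

73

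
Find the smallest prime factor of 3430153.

43

3430153 is odd.
Digit sum 19, not divisible by 3.
Ends in 3: not divisible by 5.
7: 3430153 = 7·490021 + 6
11: 3430153 = 11·311832 + 1
13: 3430153 = 13·263857 + 12
17: 3430153 = 17·201773 + 12
19: 3430153 = 19·180534 + 7
23: 3430153 = 23·149137 + 2
29: 3430153 = 29·118281 + 4
31: 3430153 = 31·110650 + 3
37: 3430153 = 37·92706 + 31
41: 3430153 = 41·83662 + 11
43: 3430153 = 43·79771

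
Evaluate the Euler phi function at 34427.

Factor: 34427 = 173 · 199.
φ(34427) = (173−1) · (199−1) = 172 · 198 = 34056.

34056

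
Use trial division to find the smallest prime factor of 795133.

23

795133 is odd.
Digit sum 28, not divisible by 3.
Ends in 3: not divisible by 5.
7: 795133 = 7·113590 + 3
11: 795133 = 11·72284 + 9
13: 795133 = 13·61164 + 1
17: 795133 = 17·46772 + 9
19: 795133 = 19·41849 + 2
23: 795133 = 23·34571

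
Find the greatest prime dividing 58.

58 = 2 · 29
29 is prime.
So 58 = 2 · 29; the largest prime factor is 29.

29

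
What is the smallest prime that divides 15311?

15311 is odd.
Digit sum 11, not divisible by 3.
Ends in 1: not divisible by 5.
7: 15311 = 7·2187 + 2
11: 15311 = 11·1391 + 10
13: 15311 = 13·1177 + 10
17: 15311 = 17·900 + 11
19: 15311 = 19·805 + 16
23: 15311 = 23·665 + 16
29: 15311 = 29·527 + 28
31: 15311 = 31·493 + 28
37: 15311 = 37·413 + 30
41: 15311 = 41·373 + 18
43: 15311 = 43·356 + 3
47: 15311 = 47·325 + 36
53: 15311 = 53·288 + 47
59: 15311 = 59·259 + 30
61: 15311 = 61·251

61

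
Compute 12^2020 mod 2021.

12^1 ≡ 12 (mod 2021)
12^2 ≡ 12^2 = 144 ≡ 144 (mod 2021)
12^4 ≡ 144^2 = 20736 ≡ 526 (mod 2021)
12^8 ≡ 526^2 = 276676 ≡ 1820 (mod 2021)
12^16 ≡ 1820^2 = 3312400 ≡ 2002 (mod 2021)
12^32 ≡ 2002^2 = 4008004 ≡ 361 (mod 2021)
12^64 ≡ 361^2 = 130321 ≡ 977 (mod 2021)
12^128 ≡ 977^2 = 954529 ≡ 617 (mod 2021)
12^256 ≡ 617^2 = 380689 ≡ 741 (mod 2021)
12^512 ≡ 741^2 = 549081 ≡ 1390 (mod 2021)
12^1024 ≡ 1390^2 = 1932100 ≡ 24 (mod 2021)
2020 = 1024 + 512 + 256 + 128 + 64 + 32 + 4 in binary powers of 2.
So 12^2020 ≡ 24 · 1390 · 741 · 617 · 977 · 361 · 526 ≡ 397 (mod 2021).
Since 397 ≠ 1, base 12 is a Fermat witness: 2021 is composite.

397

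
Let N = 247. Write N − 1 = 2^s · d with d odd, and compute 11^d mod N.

96

247 − 1 = 246 = 2^1 · 123, so d = 123.
11^1 ≡ 11 (mod 247)
11^2 ≡ 11^2 = 121 ≡ 121 (mod 247)
11^4 ≡ 121^2 = 14641 ≡ 68 (mod 247)
11^8 ≡ 68^2 = 4624 ≡ 178 (mod 247)
11^16 ≡ 178^2 = 31684 ≡ 68 (mod 247)
11^32 ≡ 68^2 = 4624 ≡ 178 (mod 247)
11^64 ≡ 178^2 = 31684 ≡ 68 (mod 247)
123 = 64 + 32 + 16 + 8 + 2 + 1 in binary powers of 2.
So 11^123 ≡ 68 · 178 · 68 · 178 · 121 · 11 ≡ 96 (mod 247).
Squaring chain: 96; never reaches −1, so base 11 is a Miller–Rabin witness that 247 is composite.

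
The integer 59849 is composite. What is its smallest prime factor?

59849 is odd.
Digit sum 35, not divisible by 3.
Ends in 9: not divisible by 5.
7: 59849 = 7·8549 + 6
11: 59849 = 11·5440 + 9
13: 59849 = 13·4603 + 10
17: 59849 = 17·3520 + 9
19: 59849 = 19·3149 + 18
23: 59849 = 23·2602 + 3
29: 59849 = 29·2063 + 22
31: 59849 = 31·1930 + 19
37: 59849 = 37·1617 + 20
41: 59849 = 41·1459 + 30
43: 59849 = 43·1391 + 36
47: 59849 = 47·1273 + 18
53: 59849 = 53·1129 + 12
59: 59849 = 59·1014 + 23
61: 59849 = 61·981 + 8
67: 59849 = 67·893 + 18
71: 59849 = 71·842 + 67
73: 59849 = 73·819 + 62
79: 59849 = 79·757 + 46
83: 59849 = 83·721 + 6
89: 59849 = 89·672 + 41
97: 59849 = 97·617

97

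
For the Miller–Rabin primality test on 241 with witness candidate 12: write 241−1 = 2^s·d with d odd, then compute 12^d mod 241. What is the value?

30

241 − 1 = 240 = 2^4 · 15, so d = 15.
12^1 ≡ 12 (mod 241)
12^2 ≡ 12^2 = 144 ≡ 144 (mod 241)
12^4 ≡ 144^2 = 20736 ≡ 10 (mod 241)
12^8 ≡ 10^2 = 100 ≡ 100 (mod 241)
15 = 8 + 4 + 2 + 1 in binary powers of 2.
So 12^15 ≡ 100 · 10 · 144 · 12 ≡ 30 (mod 241).
Squaring chain: 30 → 177 → 240 → 1; reaches −1, so base 12 does not prove 241 composite.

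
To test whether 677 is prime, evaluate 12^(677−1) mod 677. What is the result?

12^1 ≡ 12 (mod 677)
12^2 ≡ 12^2 = 144 ≡ 144 (mod 677)
12^4 ≡ 144^2 = 20736 ≡ 426 (mod 677)
12^8 ≡ 426^2 = 181476 ≡ 40 (mod 677)
12^16 ≡ 40^2 = 1600 ≡ 246 (mod 677)
12^32 ≡ 246^2 = 60516 ≡ 263 (mod 677)
12^64 ≡ 263^2 = 69169 ≡ 115 (mod 677)
12^128 ≡ 115^2 = 13225 ≡ 362 (mod 677)
12^256 ≡ 362^2 = 131044 ≡ 383 (mod 677)
12^512 ≡ 383^2 = 146689 ≡ 457 (mod 677)
676 = 512 + 128 + 32 + 4 in binary powers of 2.
So 12^676 ≡ 457 · 362 · 263 · 426 ≡ 1 (mod 677).
Since the result is 1, base 12 gives no evidence that 677 is composite.

1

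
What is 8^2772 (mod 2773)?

8^1 ≡ 8 (mod 2773)
8^2 ≡ 8^2 = 64 ≡ 64 (mod 2773)
8^4 ≡ 64^2 = 4096 ≡ 1323 (mod 2773)
8^8 ≡ 1323^2 = 1750329 ≡ 566 (mod 2773)
8^16 ≡ 566^2 = 320356 ≡ 1461 (mod 2773)
8^32 ≡ 1461^2 = 2134521 ≡ 2084 (mod 2773)
8^64 ≡ 2084^2 = 4343056 ≡ 538 (mod 2773)
8^128 ≡ 538^2 = 289444 ≡ 1052 (mod 2773)
8^256 ≡ 1052^2 = 1106704 ≡ 277 (mod 2773)
8^512 ≡ 277^2 = 76729 ≡ 1858 (mod 2773)
8^1024 ≡ 1858^2 = 3452164 ≡ 2552 (mod 2773)
8^2048 ≡ 2552^2 = 6512704 ≡ 1700 (mod 2773)
2772 = 2048 + 512 + 128 + 64 + 16 + 4 in binary powers of 2.
So 8^2772 ≡ 1700 · 1858 · 1052 · 538 · 1461 · 1323 ≡ 1941 (mod 2773).
Since 1941 ≠ 1, base 8 is a Fermat witness: 2773 is composite.

1941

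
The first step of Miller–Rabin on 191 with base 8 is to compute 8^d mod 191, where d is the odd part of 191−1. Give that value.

1

191 − 1 = 190 = 2^1 · 95, so d = 95.
8^1 ≡ 8 (mod 191)
8^2 ≡ 8^2 = 64 ≡ 64 (mod 191)
8^4 ≡ 64^2 = 4096 ≡ 85 (mod 191)
8^8 ≡ 85^2 = 7225 ≡ 158 (mod 191)
8^16 ≡ 158^2 = 24964 ≡ 134 (mod 191)
8^32 ≡ 134^2 = 17956 ≡ 2 (mod 191)
8^64 ≡ 2^2 = 4 ≡ 4 (mod 191)
95 = 64 + 16 + 8 + 4 + 2 + 1 in binary powers of 2.
So 8^95 ≡ 4 · 134 · 158 · 85 · 64 · 8 ≡ 1 (mod 191).
Since 8^d ≡ 1 (mod 191), base 8 does not prove 191 composite.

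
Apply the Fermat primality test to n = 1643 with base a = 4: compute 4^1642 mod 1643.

4^1 ≡ 4 (mod 1643)
4^2 ≡ 4^2 = 16 ≡ 16 (mod 1643)
4^4 ≡ 16^2 = 256 ≡ 256 (mod 1643)
4^8 ≡ 256^2 = 65536 ≡ 1459 (mod 1643)
4^16 ≡ 1459^2 = 2128681 ≡ 996 (mod 1643)
4^32 ≡ 996^2 = 992016 ≡ 1287 (mod 1643)
4^64 ≡ 1287^2 = 1656369 ≡ 225 (mod 1643)
4^128 ≡ 225^2 = 50625 ≡ 1335 (mod 1643)
4^256 ≡ 1335^2 = 1782225 ≡ 1213 (mod 1643)
4^512 ≡ 1213^2 = 1471369 ≡ 884 (mod 1643)
4^1024 ≡ 884^2 = 781456 ≡ 1031 (mod 1643)
1642 = 1024 + 512 + 64 + 32 + 8 + 2 in binary powers of 2.
So 4^1642 ≡ 1031 · 884 · 225 · 1287 · 1459 · 16 ≡ 574 (mod 1643).
Since 574 ≠ 1, base 4 is a Fermat witness: 1643 is composite.

574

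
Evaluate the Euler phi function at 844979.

Factor: 844979 = 53 · 107 · 149.
φ(844979) = (53−1) · (107−1) · (149−1) = 52 · 106 · 148 = 815776.

815776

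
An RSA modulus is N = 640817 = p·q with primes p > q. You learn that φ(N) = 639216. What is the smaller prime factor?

773

φ(n) = (p−1)(q−1) = n − (p+q) + 1, so p + q = 640817 − 639216 + 1 = 1602.
p and q are the roots of t² − 1602t + 640817 = 0.
Discriminant: 1602² − 4·640817 = 2566404 − 2563268 = 3136; √3136 = 56.
q = (1602 − 56)/2 = 773, p = (1602 + 56)/2 = 829.
Check: 773 · 829 = 640817.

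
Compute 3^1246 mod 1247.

3^1 ≡ 3 (mod 1247)
3^2 ≡ 3^2 = 9 ≡ 9 (mod 1247)
3^4 ≡ 9^2 = 81 ≡ 81 (mod 1247)
3^8 ≡ 81^2 = 6561 ≡ 326 (mod 1247)
3^16 ≡ 326^2 = 106276 ≡ 281 (mod 1247)
3^32 ≡ 281^2 = 78961 ≡ 400 (mod 1247)
3^64 ≡ 400^2 = 160000 ≡ 384 (mod 1247)
3^128 ≡ 384^2 = 147456 ≡ 310 (mod 1247)
3^256 ≡ 310^2 = 96100 ≡ 81 (mod 1247)
3^512 ≡ 81^2 = 6561 ≡ 326 (mod 1247)
3^1024 ≡ 326^2 = 106276 ≡ 281 (mod 1247)
1246 = 1024 + 128 + 64 + 16 + 8 + 4 + 2 in binary powers of 2.
So 3^1246 ≡ 281 · 310 · 384 · 281 · 326 · 81 · 9 ≡ 608 (mod 1247).
Since 608 ≠ 1, base 3 is a Fermat witness: 1247 is composite.

608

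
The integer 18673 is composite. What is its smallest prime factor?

71

18673 is odd.
Digit sum 25, not divisible by 3.
Ends in 3: not divisible by 5.
7: 18673 = 7·2667 + 4
11: 18673 = 11·1697 + 6
13: 18673 = 13·1436 + 5
17: 18673 = 17·1098 + 7
19: 18673 = 19·982 + 15
23: 18673 = 23·811 + 20
29: 18673 = 29·643 + 26
31: 18673 = 31·602 + 11
37: 18673 = 37·504 + 25
41: 18673 = 41·455 + 18
43: 18673 = 43·434 + 11
47: 18673 = 47·397 + 14
53: 18673 = 53·352 + 17
59: 18673 = 59·316 + 29
61: 18673 = 61·306 + 7
67: 18673 = 67·278 + 47
71: 18673 = 71·263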